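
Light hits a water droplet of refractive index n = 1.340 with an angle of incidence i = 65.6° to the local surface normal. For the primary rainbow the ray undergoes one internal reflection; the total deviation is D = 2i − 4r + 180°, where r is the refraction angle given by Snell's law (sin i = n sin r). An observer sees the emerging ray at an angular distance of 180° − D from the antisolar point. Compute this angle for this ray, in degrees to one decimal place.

sin r = sin 65.6° / 1.340 = 0.9107/1.340 = 0.6796; r = 42.81°.
D = 2·65.6° − 4·42.81° + 180° = 131.20° − 171.25° + 180° = 139.95°.
Angle from antisolar point = 180° − D = 40.05°.

40.1°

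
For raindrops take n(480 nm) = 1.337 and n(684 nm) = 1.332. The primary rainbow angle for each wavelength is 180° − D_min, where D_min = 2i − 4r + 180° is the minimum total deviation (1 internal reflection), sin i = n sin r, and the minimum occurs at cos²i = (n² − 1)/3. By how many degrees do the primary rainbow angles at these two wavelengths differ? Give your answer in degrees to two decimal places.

0.72°

At 480 nm (n = 1.337): cos²i = 0.26252 → i = 59.178°, r = 39.964°, D_min = 138.500°, rainbow angle = 41.500°.
At 684 nm (n = 1.332): cos²i = 0.25807 → i = 59.469°, r = 40.290°, D_min = 137.776°, rainbow angle = 42.224°.
Angular width = |41.500° − 42.224°| = 0.724°.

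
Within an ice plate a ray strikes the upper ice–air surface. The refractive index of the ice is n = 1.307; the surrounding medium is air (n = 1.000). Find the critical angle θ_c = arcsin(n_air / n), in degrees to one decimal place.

sin θ_c = n_air / n = 1.000 / 1.307 = 0.7651.
θ_c = arcsin(0.7651) = 49.92°.

49.9°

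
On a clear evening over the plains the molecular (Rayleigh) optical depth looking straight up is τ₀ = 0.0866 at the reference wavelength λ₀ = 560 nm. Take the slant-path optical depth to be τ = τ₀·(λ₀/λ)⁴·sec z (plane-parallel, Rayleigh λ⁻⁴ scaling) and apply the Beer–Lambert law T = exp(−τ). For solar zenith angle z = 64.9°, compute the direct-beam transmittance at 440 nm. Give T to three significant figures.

0.585

sec 64.9° = 2.3574.
τ = 0.0866 × (560/440)⁴ × 2.3574 = 0.0866 × 2.6239 × 2.3574 = 0.5357.
T = exp(−0.5357) = 0.5853.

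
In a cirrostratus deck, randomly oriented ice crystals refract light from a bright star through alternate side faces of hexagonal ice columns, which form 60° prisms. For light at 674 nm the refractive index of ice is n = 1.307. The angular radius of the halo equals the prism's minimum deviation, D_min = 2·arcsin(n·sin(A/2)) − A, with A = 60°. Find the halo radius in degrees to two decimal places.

21.61°

n·sin(A/2) = 1.307 × sin 30° = 1.307 × 0.5000 = 0.6535.
D_min = 2·arcsin(0.6535) − 60° = 2 × 40.806° − 60° = 21.612°.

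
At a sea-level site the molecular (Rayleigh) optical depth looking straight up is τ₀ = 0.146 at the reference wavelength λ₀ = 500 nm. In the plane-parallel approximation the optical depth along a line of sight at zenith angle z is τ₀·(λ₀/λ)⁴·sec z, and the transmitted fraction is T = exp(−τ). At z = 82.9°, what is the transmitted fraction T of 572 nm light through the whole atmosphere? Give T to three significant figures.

0.502

sec 82.9° = 8.0905.
τ = 0.146 × (500/572)⁴ × 8.0905 = 0.146 × 0.5838 × 8.0905 = 0.6896.
T = exp(−0.6896) = 0.5018.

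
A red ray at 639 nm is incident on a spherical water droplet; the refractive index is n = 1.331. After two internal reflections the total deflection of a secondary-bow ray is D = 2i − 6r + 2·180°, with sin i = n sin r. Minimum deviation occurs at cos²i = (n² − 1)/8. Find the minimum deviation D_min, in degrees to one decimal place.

cos²i = (1.77156 − 1)/8 = 0.09645; i = arccos(0.31056) = 71.907°.
sin r = sin 71.907°/1.331 = 0.71417; r = 45.575°.
D_min = 2·71.907° − 6·45.575° + 360° = 230.365°.

230.4°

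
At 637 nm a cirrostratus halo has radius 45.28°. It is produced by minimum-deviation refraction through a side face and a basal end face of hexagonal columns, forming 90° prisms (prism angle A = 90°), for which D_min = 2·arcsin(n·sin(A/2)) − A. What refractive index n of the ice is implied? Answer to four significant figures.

1.308

Rearranging: n = sin((D_min + A)/2) / sin(A/2).
(D_min + A)/2 = (45.28° + 90°)/2 = 67.640°.
n = sin 67.640° / sin 45° = 0.9248 / 0.7071 = 1.3079.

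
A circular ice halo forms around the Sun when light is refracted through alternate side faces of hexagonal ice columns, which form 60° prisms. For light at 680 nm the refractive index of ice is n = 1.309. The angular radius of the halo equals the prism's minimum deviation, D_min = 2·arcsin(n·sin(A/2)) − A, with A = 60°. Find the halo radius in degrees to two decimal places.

21.76°

n·sin(A/2) = 1.309 × sin 30° = 1.309 × 0.5000 = 0.6545.
D_min = 2·arcsin(0.6545) − 60° = 2 × 40.882° − 60° = 21.763°.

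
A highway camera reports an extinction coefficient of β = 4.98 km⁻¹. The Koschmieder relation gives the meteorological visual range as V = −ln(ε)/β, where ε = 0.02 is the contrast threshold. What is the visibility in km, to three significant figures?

V = −ln(0.02) / 4.98 = 3.912 / 4.98 = 0.7855 km.

0.786 km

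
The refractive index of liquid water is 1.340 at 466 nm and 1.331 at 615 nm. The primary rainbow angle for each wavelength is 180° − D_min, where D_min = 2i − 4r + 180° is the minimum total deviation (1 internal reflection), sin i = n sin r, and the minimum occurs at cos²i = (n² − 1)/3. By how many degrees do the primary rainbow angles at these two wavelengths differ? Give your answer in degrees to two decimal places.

At 466 nm (n = 1.340): cos²i = 0.26520 → i = 59.004°, r = 39.770°, D_min = 138.929°, rainbow angle = 41.071°.
At 615 nm (n = 1.331): cos²i = 0.25719 → i = 59.527°, r = 40.356°, D_min = 137.630°, rainbow angle = 42.370°.
Angular width = |41.071° − 42.370°| = 1.299°.

1.30°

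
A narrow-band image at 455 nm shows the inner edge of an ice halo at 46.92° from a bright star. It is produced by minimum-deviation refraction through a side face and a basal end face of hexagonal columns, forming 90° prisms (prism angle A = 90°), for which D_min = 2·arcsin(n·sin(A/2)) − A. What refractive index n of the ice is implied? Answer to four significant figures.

Rearranging: n = sin((D_min + A)/2) / sin(A/2).
(D_min + A)/2 = (46.92° + 90°)/2 = 68.460°.
n = sin 68.460° / sin 45° = 0.9302 / 0.7071 = 1.3154.

1.315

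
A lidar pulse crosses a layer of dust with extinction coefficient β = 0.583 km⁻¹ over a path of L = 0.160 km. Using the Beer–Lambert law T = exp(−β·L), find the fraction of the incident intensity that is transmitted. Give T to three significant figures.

τ = β·L = 0.583 × 0.160 = 0.0933.
T = exp(−0.0933) = 0.9109.

0.911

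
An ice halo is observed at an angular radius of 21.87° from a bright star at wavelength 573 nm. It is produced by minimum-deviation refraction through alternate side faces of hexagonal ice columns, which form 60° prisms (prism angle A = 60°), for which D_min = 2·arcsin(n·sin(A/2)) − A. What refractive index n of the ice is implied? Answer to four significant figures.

1.310

Rearranging: n = sin((D_min + A)/2) / sin(A/2).
(D_min + A)/2 = (21.87° + 60°)/2 = 40.935°.
n = sin 40.935° / sin 30° = 0.6552 / 0.5000 = 1.3104.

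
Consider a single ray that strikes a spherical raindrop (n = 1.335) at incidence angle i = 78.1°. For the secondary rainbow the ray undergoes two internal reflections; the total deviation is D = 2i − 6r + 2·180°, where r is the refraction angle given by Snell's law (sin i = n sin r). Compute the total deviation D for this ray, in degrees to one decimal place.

233.4°

sin r = sin 78.1° / 1.335 = 0.9785/1.335 = 0.7330; r = 47.14°.
D = 2·78.1° − 6·47.14° + 2·180° = 156.20° − 282.81° + 360° = 233.39°.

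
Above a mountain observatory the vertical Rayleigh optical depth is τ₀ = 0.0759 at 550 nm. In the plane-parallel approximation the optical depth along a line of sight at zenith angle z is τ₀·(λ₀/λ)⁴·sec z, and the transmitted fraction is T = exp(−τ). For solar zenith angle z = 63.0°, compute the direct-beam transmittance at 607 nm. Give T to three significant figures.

0.893

sec 63.0° = 2.2027.
τ = 0.0759 × (550/607)⁴ × 2.2027 = 0.0759 × 0.6741 × 2.2027 = 0.1127.
T = exp(−0.1127) = 0.8934.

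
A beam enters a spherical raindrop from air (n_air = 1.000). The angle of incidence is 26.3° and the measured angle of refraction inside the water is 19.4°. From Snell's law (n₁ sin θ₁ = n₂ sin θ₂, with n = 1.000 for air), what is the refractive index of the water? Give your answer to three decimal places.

1.334

n = sin θ_i / sin θ_r = sin 26.3° / sin 19.4° = 0.4431 / 0.3322 = 1.3339.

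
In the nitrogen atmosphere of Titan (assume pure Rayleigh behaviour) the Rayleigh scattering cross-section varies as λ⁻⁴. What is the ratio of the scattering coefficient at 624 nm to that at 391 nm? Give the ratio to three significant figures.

0.154

Rayleigh scattering ∝ λ⁻⁴, so the ratio of coefficients is the inverse fourth power of the wavelength ratio.
σ(624)/σ(391) = (391/624)⁴ = (0.6266)⁴ = 0.1542.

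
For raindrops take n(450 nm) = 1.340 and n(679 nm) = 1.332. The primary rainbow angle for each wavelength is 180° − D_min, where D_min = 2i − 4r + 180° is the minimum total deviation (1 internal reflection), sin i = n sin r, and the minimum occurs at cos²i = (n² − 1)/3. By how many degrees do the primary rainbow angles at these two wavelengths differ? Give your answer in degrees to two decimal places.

1.15°

At 450 nm (n = 1.340): cos²i = 0.26520 → i = 59.004°, r = 39.770°, D_min = 138.929°, rainbow angle = 41.071°.
At 679 nm (n = 1.332): cos²i = 0.25807 → i = 59.469°, r = 40.290°, D_min = 137.776°, rainbow angle = 42.224°.
Angular width = |41.071° − 42.224°| = 1.153°.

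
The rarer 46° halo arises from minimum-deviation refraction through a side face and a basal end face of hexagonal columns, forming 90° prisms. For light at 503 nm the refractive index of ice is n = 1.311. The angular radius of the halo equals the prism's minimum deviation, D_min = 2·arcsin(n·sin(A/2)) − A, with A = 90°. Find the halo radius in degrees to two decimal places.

45.95°

n·sin(A/2) = 1.311 × sin 45° = 1.311 × 0.7071 = 0.9270.
D_min = 2·arcsin(0.9270) − 90° = 2 × 67.974° − 90° = 45.949°.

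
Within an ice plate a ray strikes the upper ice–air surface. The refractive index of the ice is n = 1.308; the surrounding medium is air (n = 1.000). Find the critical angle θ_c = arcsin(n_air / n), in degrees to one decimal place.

sin θ_c = n_air / n = 1.000 / 1.308 = 0.7645.
θ_c = arcsin(0.7645) = 49.86°.

49.9°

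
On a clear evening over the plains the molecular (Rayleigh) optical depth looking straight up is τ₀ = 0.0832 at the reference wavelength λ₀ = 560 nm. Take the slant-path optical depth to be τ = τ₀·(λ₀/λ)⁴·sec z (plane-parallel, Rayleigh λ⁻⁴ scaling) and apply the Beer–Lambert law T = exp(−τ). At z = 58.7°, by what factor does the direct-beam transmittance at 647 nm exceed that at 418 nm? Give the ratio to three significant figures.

Airmass: sec 58.7° = 1.9249.
τ(647 nm) = 0.0832 × (560/647)⁴ × 1.9249 = 0.0832 × 0.5612 × 1.9249 = 0.0899.
τ(418 nm) = 0.0832 × (560/418)⁴ × 1.9249 = 0.0832 × 3.2214 × 1.9249 = 0.5159.
T(647)/T(418) = exp(τ_B − τ_A) = exp(0.4260) = 1.5312.

1.53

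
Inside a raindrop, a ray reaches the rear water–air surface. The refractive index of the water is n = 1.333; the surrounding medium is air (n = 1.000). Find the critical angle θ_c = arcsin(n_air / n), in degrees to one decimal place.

48.6°

sin θ_c = n_air / n = 1.000 / 1.333 = 0.7502.
θ_c = arcsin(0.7502) = 48.61°.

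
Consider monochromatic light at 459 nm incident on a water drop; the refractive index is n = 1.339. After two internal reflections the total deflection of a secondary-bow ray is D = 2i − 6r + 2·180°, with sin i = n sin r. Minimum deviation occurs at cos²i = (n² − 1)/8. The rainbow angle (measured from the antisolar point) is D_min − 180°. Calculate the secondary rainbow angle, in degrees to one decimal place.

cos²i = (1.79292 − 1)/8 = 0.09912; i = arccos(0.31483) = 71.650°.
sin r = sin 71.650°/1.339 = 0.70885; r = 45.141°.
D_min = 2·71.650° − 6·45.141° + 360° = 232.451°.
Rainbow angle = D_min − 180° = 52.451°.

52.5°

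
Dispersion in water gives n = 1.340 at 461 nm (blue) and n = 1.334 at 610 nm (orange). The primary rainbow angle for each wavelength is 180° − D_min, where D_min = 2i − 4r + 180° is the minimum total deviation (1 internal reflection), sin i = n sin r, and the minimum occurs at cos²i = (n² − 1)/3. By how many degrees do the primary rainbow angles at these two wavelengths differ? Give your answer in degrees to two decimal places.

At 461 nm (n = 1.340): cos²i = 0.26520 → i = 59.004°, r = 39.770°, D_min = 138.929°, rainbow angle = 41.071°.
At 610 nm (n = 1.334): cos²i = 0.25985 → i = 59.352°, r = 40.159°, D_min = 138.067°, rainbow angle = 41.933°.
Angular width = |41.071° − 41.933°| = 0.862°.

0.86°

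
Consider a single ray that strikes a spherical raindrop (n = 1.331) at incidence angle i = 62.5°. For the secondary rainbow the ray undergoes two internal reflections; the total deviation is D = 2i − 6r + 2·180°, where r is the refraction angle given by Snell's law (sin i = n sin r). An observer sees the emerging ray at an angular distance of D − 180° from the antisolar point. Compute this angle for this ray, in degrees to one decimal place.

54.2°

sin r = sin 62.5° / 1.331 = 0.8870/1.331 = 0.6664; r = 41.79°.
D = 2·62.5° − 6·41.79° + 2·180° = 125.00° − 250.75° + 360° = 234.25°.
Angle from antisolar point = D − 180° = 54.25°.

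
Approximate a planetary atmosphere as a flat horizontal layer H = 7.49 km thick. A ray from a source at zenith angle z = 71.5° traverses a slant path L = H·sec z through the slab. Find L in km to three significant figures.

23.6 km

sec z = 1/cos 71.5° = 3.1515.
L = 7.49 × 3.1515 = 23.605 km.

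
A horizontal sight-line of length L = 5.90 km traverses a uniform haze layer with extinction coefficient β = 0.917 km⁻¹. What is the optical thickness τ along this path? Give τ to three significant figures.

5.41

τ = β·L = 0.917 × 5.90 = 5.4103.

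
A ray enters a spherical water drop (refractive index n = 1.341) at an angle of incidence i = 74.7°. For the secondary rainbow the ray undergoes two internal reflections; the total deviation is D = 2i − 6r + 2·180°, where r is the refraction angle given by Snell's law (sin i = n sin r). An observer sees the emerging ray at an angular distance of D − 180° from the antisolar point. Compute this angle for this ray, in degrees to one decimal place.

sin r = sin 74.7° / 1.341 = 0.9646/1.341 = 0.7193; r = 46.00°.
D = 2·74.7° − 6·46.00° + 2·180° = 149.40° − 275.97° + 360° = 233.43°.
Angle from antisolar point = D − 180° = 53.43°.

53.4°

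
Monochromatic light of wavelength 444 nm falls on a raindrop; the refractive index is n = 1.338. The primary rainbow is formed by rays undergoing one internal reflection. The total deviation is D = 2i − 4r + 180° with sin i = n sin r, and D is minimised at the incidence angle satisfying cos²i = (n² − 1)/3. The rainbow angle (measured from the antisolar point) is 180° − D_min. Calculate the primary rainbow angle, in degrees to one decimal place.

cos²i = (1.79024 − 1)/3 = 0.26341; i = arccos(0.51324) = 59.120°.
sin r = sin 59.120°/1.338 = 0.64144; r = 39.899°.
D_min = 2·59.120° − 4·39.899° + 180° = 138.643°.
Rainbow angle = 180° − D_min = 41.357°.

41.4°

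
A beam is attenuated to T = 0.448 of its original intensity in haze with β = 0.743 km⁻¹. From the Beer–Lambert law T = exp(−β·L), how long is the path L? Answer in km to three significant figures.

Beer–Lambert: T = exp(−βL) ⇒ L = −ln(T)/β = −ln(0.448)/0.743 = 0.8030/0.743 = 1.081 km.

1.08 km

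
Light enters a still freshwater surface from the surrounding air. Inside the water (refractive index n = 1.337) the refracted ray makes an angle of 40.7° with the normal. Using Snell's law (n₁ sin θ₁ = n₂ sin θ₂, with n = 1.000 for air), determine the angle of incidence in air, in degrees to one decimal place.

60.7°

Snell: sin θ_i = n · sin θ_r = 1.337 × sin 40.7° = 1.337 × 0.6521 = 0.8719.
θ_i = arcsin(0.8719) = 60.67°.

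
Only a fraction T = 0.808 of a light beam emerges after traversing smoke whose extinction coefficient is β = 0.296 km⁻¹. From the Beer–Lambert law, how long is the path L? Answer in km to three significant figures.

Beer–Lambert: T = exp(−βL) ⇒ L = −ln(T)/β = −ln(0.808)/0.296 = 0.2132/0.296 = 0.7202 km.

0.720 km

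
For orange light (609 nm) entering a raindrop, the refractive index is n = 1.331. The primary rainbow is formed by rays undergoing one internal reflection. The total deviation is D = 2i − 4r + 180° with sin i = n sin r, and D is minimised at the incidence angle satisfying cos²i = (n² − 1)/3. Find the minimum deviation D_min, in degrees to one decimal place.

cos²i = (1.77156 − 1)/3 = 0.25719; i = arccos(0.50714) = 59.527°.
sin r = sin 59.527°/1.331 = 0.64753; r = 40.356°.
D_min = 2·59.527° − 4·40.356° + 180° = 137.630°.

137.6°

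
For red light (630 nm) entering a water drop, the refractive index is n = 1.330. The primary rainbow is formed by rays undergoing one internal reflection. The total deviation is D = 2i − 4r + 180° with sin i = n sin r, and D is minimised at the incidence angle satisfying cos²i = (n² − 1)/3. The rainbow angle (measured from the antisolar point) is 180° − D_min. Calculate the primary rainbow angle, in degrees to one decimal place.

42.5°

cos²i = (1.76890 − 1)/3 = 0.25630; i = arccos(0.50626) = 59.585°.
sin r = sin 59.585°/1.330 = 0.64841; r = 40.422°.
D_min = 2·59.585° − 4·40.422° + 180° = 137.484°.
Rainbow angle = 180° − D_min = 42.516°.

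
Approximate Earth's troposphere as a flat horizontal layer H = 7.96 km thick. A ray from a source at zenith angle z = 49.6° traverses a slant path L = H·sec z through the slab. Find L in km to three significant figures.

sec z = 1/cos 49.6° = 1.5429.
L = 7.96 × 1.5429 = 12.282 km.

12.3 km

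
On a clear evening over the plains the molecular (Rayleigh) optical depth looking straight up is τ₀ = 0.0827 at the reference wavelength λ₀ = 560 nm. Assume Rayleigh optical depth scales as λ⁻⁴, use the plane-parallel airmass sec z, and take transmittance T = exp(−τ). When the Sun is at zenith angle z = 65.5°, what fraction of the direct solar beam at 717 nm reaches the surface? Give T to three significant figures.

sec 65.5° = 2.4114.
τ = 0.0827 × (560/717)⁴ × 2.4114 = 0.0827 × 0.3721 × 2.4114 = 0.0742.
T = exp(−0.0742) = 0.9285.

0.928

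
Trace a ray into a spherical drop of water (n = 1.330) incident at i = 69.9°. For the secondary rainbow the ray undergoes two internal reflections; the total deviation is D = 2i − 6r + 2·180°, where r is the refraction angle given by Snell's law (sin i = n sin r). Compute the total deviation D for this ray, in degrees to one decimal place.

230.3°

sin r = sin 69.9° / 1.330 = 0.9391/1.330 = 0.7061; r = 44.92°.
D = 2·69.9° − 6·44.92° + 2·180° = 139.80° − 269.50° + 360° = 230.30°.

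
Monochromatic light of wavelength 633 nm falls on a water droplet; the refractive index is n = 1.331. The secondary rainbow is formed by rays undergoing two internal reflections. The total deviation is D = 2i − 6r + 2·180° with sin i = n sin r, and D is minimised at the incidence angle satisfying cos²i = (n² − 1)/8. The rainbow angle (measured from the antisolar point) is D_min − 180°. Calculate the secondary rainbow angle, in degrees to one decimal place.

50.4°

cos²i = (1.77156 − 1)/8 = 0.09645; i = arccos(0.31056) = 71.907°.
sin r = sin 71.907°/1.331 = 0.71417; r = 45.575°.
D_min = 2·71.907° − 6·45.575° + 360° = 230.365°.
Rainbow angle = D_min − 180° = 50.365°.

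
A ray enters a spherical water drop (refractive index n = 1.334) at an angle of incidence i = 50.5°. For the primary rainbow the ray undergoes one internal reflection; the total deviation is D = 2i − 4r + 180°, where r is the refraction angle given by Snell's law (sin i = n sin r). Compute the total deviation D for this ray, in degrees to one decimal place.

139.6°

sin r = sin 50.5° / 1.334 = 0.7716/1.334 = 0.5784; r = 35.34°.
D = 2·50.5° − 4·35.34° + 180° = 101.00° − 141.36° + 180° = 139.64°.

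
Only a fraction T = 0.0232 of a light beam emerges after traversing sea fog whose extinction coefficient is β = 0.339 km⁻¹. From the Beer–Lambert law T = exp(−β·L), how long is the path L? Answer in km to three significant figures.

11.1 km

Beer–Lambert: T = exp(−βL) ⇒ L = −ln(T)/β = −ln(0.0232)/0.339 = 3.7636/0.339 = 11.1 km.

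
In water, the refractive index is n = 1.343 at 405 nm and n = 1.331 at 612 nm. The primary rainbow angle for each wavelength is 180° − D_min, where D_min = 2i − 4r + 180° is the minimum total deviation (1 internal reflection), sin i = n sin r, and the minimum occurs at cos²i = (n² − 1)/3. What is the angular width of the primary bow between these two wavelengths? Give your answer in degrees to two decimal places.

At 405 nm (n = 1.343): cos²i = 0.26788 → i = 58.830°, r = 39.577°, D_min = 139.354°, rainbow angle = 40.646°.
At 612 nm (n = 1.331): cos²i = 0.25719 → i = 59.527°, r = 40.356°, D_min = 137.630°, rainbow angle = 42.370°.
Angular width = |40.646° − 42.370°| = 1.724°.

1.72°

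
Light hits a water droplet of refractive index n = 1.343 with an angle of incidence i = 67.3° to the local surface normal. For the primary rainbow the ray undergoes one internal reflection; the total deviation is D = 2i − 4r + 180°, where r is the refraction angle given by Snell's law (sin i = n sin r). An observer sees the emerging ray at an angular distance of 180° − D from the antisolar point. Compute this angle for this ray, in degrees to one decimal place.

sin r = sin 67.3° / 1.343 = 0.9225/1.343 = 0.6869; r = 43.39°.
D = 2·67.3° − 4·43.39° + 180° = 134.60° − 173.55° + 180° = 141.05°.
Angle from antisolar point = 180° − D = 38.95°.

38.9°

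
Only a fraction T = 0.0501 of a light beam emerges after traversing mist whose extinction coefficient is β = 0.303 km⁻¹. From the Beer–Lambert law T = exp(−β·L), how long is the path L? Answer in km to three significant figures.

Beer–Lambert: T = exp(−βL) ⇒ L = −ln(T)/β = −ln(0.0501)/0.303 = 2.9937/0.303 = 9.88 km.

9.88 km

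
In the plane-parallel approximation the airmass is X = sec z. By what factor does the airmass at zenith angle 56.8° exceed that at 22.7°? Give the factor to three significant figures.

X(56.8°)/X(22.7°) = sec 56.8° / sec 22.7° = cos 22.7° / cos 56.8° = 0.9225/0.5476 = 1.6848.

1.68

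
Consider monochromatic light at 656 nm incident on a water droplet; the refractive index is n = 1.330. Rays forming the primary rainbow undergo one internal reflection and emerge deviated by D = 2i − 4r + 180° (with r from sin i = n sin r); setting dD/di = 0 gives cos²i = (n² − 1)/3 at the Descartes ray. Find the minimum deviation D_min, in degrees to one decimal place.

137.5°

cos²i = (1.76890 − 1)/3 = 0.25630; i = arccos(0.50626) = 59.585°.
sin r = sin 59.585°/1.330 = 0.64841; r = 40.422°.
D_min = 2·59.585° − 4·40.422° + 180° = 137.484°.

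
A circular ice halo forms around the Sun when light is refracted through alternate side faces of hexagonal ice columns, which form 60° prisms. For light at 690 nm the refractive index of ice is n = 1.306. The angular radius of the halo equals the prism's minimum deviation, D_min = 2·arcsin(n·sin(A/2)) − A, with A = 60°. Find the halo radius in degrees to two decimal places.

21.54°

n·sin(A/2) = 1.306 × sin 30° = 1.306 × 0.5000 = 0.6530.
D_min = 2·arcsin(0.6530) − 60° = 2 × 40.768° − 60° = 21.536°.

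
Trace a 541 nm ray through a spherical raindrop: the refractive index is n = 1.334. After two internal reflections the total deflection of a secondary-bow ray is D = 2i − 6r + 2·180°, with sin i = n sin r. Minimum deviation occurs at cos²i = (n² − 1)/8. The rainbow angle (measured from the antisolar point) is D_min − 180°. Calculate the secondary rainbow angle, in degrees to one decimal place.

51.2°

cos²i = (1.77956 − 1)/8 = 0.09744; i = arccos(0.31216) = 71.810°.
sin r = sin 71.810°/1.334 = 0.71217; r = 45.411°.
D_min = 2·71.810° − 6·45.411° + 360° = 231.153°.
Rainbow angle = D_min − 180° = 51.153°.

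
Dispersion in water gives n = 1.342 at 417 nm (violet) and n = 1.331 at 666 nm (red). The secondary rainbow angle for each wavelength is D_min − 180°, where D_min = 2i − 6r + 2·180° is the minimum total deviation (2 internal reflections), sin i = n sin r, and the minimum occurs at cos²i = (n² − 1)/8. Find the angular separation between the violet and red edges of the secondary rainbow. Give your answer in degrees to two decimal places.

2.86°

At 417 nm (n = 1.342): cos²i = 0.10012 → i = 71.554°, r = 44.981°, D_min = 233.222°, rainbow angle = 53.222°.
At 666 nm (n = 1.331): cos²i = 0.09645 → i = 71.907°, r = 45.575°, D_min = 230.365°, rainbow angle = 50.365°.
Angular width = |53.222° − 50.365°| = 2.857°.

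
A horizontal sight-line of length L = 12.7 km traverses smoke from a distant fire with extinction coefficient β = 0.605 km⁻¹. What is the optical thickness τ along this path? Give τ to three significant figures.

τ = β·L = 0.605 × 12.7 = 7.6835.

7.68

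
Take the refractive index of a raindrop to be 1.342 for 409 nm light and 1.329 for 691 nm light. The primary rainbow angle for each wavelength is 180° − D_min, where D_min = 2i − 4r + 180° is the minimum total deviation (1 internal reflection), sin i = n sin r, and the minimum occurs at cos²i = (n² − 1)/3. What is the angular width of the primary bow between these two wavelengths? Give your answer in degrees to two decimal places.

1.88°

At 409 nm (n = 1.342): cos²i = 0.26699 → i = 58.888°, r = 39.641°, D_min = 139.213°, rainbow angle = 40.787°.
At 691 nm (n = 1.329): cos²i = 0.25541 → i = 59.643°, r = 40.487°, D_min = 137.337°, rainbow angle = 42.663°.
Angular width = |40.787° − 42.663°| = 1.876°.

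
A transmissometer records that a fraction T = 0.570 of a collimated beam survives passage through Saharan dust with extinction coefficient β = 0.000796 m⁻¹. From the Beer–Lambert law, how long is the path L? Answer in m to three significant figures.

706 m

Beer–Lambert: T = exp(−βL) ⇒ L = −ln(T)/β = −ln(0.570)/0.000796 = 0.5621/0.000796 = 706.2 m.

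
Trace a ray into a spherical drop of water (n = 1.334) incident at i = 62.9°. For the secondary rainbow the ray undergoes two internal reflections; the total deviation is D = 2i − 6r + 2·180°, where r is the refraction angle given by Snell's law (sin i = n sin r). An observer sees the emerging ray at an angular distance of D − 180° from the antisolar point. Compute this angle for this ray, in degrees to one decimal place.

54.6°

sin r = sin 62.9° / 1.334 = 0.8902/1.334 = 0.6673; r = 41.86°.
D = 2·62.9° − 6·41.86° + 2·180° = 125.80° − 251.17° + 360° = 234.63°.
Angle from antisolar point = D − 180° = 54.63°.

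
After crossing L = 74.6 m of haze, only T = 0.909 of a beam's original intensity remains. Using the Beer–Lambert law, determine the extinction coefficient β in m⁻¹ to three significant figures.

0.00128 m⁻¹

Beer–Lambert: T = exp(−βL) ⇒ β = −ln(T)/L = −ln(0.909)/74.6 = 0.0954/74.6 = 0.001279 m⁻¹.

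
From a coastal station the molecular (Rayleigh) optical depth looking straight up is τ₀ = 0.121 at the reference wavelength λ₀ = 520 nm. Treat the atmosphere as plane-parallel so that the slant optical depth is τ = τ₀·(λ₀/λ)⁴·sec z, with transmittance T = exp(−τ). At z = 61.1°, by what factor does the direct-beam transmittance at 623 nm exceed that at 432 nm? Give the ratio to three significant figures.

1.50

Airmass: sec 61.1° = 2.0692.
τ(623 nm) = 0.121 × (520/623)⁴ × 2.0692 = 0.121 × 0.4854 × 2.0692 = 0.1215.
τ(432 nm) = 0.121 × (520/432)⁴ × 2.0692 = 0.121 × 2.0993 × 2.0692 = 0.5256.
T(623)/T(432) = exp(τ_B − τ_A) = exp(0.4041) = 1.4979.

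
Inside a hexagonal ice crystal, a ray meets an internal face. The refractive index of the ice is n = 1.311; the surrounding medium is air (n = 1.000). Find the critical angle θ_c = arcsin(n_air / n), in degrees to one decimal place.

sin θ_c = n_air / n = 1.000 / 1.311 = 0.7628.
θ_c = arcsin(0.7628) = 49.71°.

49.7°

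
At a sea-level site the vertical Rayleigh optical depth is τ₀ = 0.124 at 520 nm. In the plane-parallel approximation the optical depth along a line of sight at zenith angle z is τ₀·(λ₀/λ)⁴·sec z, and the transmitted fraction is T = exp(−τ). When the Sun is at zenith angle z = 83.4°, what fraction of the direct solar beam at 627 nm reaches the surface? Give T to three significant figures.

sec 83.4° = 8.7004.
τ = 0.124 × (520/627)⁴ × 8.7004 = 0.124 × 0.4731 × 8.7004 = 0.5104.
T = exp(−0.5104) = 0.6003.

0.600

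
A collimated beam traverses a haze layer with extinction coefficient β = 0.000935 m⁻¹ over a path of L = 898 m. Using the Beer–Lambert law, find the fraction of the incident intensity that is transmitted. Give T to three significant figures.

0.432

τ = β·L = 0.000935 × 898 = 0.8396.
T = exp(−0.8396) = 0.4319.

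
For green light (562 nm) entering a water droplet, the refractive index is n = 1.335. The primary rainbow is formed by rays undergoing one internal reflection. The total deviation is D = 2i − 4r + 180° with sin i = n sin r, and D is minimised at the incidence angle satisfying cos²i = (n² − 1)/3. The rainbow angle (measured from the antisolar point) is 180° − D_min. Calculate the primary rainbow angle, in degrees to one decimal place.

cos²i = (1.78222 − 1)/3 = 0.26074; i = arccos(0.51063) = 59.294°.
sin r = sin 59.294°/1.335 = 0.64405; r = 40.094°.
D_min = 2·59.294° − 4·40.094° + 180° = 138.212°.
Rainbow angle = 180° − D_min = 41.788°.

41.8°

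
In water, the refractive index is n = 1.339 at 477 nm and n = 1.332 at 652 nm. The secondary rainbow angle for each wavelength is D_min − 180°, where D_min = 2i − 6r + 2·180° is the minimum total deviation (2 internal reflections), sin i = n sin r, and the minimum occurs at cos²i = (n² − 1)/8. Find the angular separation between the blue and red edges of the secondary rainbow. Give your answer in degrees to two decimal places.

1.82°

At 477 nm (n = 1.339): cos²i = 0.09912 → i = 71.650°, r = 45.141°, D_min = 232.451°, rainbow angle = 52.451°.
At 652 nm (n = 1.332): cos²i = 0.09678 → i = 71.875°, r = 45.520°, D_min = 230.628°, rainbow angle = 50.628°.
Angular width = |52.451° − 50.628°| = 1.823°.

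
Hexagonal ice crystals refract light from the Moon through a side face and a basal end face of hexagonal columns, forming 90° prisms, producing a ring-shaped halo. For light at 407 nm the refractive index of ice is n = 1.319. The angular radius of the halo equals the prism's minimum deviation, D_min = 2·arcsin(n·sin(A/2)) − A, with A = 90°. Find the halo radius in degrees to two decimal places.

47.71°

n·sin(A/2) = 1.319 × sin 45° = 1.319 × 0.7071 = 0.9327.
D_min = 2·arcsin(0.9327) − 90° = 2 × 68.856° − 90° = 47.711°.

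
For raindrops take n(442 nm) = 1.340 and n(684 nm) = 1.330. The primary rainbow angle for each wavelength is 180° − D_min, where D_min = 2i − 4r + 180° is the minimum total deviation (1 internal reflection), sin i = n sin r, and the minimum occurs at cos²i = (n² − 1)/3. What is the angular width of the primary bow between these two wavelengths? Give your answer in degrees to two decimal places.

1.45°

At 442 nm (n = 1.340): cos²i = 0.26520 → i = 59.004°, r = 39.770°, D_min = 138.929°, rainbow angle = 41.071°.
At 684 nm (n = 1.330): cos²i = 0.25630 → i = 59.585°, r = 40.422°, D_min = 137.484°, rainbow angle = 42.516°.
Angular width = |41.071° − 42.516°| = 1.445°.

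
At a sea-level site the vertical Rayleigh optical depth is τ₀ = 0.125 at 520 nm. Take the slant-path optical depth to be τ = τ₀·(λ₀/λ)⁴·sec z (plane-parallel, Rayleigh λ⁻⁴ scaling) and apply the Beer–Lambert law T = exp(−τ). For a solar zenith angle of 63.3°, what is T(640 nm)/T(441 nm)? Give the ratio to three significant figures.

Airmass: sec 63.3° = 2.2256.
τ(640 nm) = 0.125 × (520/640)⁴ × 2.2256 = 0.125 × 0.4358 × 2.2256 = 0.1212.
τ(441 nm) = 0.125 × (520/441)⁴ × 2.2256 = 0.125 × 1.9331 × 2.2256 = 0.5378.
T(640)/T(441) = exp(τ_B − τ_A) = exp(0.4166) = 1.5167.

1.52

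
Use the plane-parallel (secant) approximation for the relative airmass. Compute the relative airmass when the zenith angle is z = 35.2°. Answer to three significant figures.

1.22

X = sec z = 1/cos 35.2° = 1/0.8171 = 1.2238.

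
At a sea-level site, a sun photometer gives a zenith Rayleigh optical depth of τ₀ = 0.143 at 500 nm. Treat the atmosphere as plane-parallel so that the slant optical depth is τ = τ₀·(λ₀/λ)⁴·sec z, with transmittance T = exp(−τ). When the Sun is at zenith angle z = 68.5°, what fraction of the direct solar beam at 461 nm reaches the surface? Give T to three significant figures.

0.583

sec 68.5° = 2.7285.
τ = 0.143 × (500/461)⁴ × 2.7285 = 0.143 × 1.3838 × 2.7285 = 0.5399.
T = exp(−0.5399) = 0.5828.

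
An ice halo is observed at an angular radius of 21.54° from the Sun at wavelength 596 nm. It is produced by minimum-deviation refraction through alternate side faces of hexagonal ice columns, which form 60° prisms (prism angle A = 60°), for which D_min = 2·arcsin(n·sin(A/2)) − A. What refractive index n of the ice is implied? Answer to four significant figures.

Rearranging: n = sin((D_min + A)/2) / sin(A/2).
(D_min + A)/2 = (21.54° + 60°)/2 = 40.770°.
n = sin 40.770° / sin 30° = 0.6530 / 0.5000 = 1.3060.

1.306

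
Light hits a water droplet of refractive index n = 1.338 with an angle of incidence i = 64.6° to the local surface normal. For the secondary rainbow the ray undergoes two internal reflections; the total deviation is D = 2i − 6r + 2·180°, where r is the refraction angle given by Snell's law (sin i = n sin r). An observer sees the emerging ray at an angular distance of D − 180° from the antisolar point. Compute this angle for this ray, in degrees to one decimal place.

54.4°

sin r = sin 64.6° / 1.338 = 0.9033/1.338 = 0.6751; r = 42.46°.
D = 2·64.6° − 6·42.46° + 2·180° = 129.20° − 254.79° + 360° = 234.41°.
Angle from antisolar point = D − 180° = 54.41°.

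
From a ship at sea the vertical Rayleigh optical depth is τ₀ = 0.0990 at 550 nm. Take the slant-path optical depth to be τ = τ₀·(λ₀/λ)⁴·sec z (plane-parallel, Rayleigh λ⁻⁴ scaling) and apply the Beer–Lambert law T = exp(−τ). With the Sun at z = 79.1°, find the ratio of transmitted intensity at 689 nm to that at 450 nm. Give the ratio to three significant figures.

Airmass: sec 79.1° = 5.2883.
τ(689 nm) = 0.0990 × (550/689)⁴ × 5.2883 = 0.0990 × 0.4060 × 5.2883 = 0.2126.
τ(450 nm) = 0.0990 × (550/450)⁴ × 5.2883 = 0.0990 × 2.2315 × 5.2883 = 1.1683.
T(689)/T(450) = exp(τ_B − τ_A) = exp(0.9557) = 2.6005.

2.60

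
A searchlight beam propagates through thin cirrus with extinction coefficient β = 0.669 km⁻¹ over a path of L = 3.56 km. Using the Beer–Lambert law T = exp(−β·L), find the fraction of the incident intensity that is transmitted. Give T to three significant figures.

0.0924

τ = β·L = 0.669 × 3.56 = 2.3816.
T = exp(−2.3816) = 0.0924.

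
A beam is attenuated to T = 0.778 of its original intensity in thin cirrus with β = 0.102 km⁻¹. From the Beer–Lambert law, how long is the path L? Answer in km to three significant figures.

Beer–Lambert: T = exp(−βL) ⇒ L = −ln(T)/β = −ln(0.778)/0.102 = 0.2510/0.102 = 2.461 km.

2.46 km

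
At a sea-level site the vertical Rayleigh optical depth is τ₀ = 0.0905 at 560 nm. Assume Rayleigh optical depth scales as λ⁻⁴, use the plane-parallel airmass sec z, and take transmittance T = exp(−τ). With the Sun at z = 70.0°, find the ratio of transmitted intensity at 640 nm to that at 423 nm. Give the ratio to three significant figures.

1.93

Airmass: sec 70.0° = 2.9238.
τ(640 nm) = 0.0905 × (560/640)⁴ × 2.9238 = 0.0905 × 0.5862 × 2.9238 = 0.1551.
τ(423 nm) = 0.0905 × (560/423)⁴ × 2.9238 = 0.0905 × 3.0718 × 2.9238 = 0.8128.
T(640)/T(423) = exp(τ_B − τ_A) = exp(0.6577) = 1.9303.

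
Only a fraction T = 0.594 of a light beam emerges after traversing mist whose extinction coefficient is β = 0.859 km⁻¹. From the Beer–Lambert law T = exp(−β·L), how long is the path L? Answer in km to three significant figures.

0.606 km

Beer–Lambert: T = exp(−βL) ⇒ L = −ln(T)/β = −ln(0.594)/0.859 = 0.5209/0.859 = 0.6064 km.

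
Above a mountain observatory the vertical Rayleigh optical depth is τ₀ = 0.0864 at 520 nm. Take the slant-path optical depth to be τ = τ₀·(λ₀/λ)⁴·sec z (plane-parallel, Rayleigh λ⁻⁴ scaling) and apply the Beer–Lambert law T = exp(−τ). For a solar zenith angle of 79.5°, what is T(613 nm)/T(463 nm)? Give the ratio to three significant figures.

Airmass: sec 79.5° = 5.4874.
τ(613 nm) = 0.0864 × (520/613)⁴ × 5.4874 = 0.0864 × 0.5178 × 5.4874 = 0.2455.
τ(463 nm) = 0.0864 × (520/463)⁴ × 5.4874 = 0.0864 × 1.5911 × 5.4874 = 0.7543.
T(613)/T(463) = exp(τ_B − τ_A) = exp(0.5088) = 1.6634.

1.66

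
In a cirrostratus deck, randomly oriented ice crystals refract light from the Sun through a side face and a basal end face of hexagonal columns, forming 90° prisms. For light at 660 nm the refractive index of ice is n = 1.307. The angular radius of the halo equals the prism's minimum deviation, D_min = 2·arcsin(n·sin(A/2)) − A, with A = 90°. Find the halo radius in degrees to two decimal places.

n·sin(A/2) = 1.307 × sin 45° = 1.307 × 0.7071 = 0.9242.
D_min = 2·arcsin(0.9242) − 90° = 2 × 67.546° − 90° = 45.093°.

45.09°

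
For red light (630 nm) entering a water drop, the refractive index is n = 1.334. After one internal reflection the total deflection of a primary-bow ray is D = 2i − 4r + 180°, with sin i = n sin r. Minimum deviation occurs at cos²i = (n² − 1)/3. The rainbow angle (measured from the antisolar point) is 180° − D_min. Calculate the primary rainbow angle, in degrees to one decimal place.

41.9°

cos²i = (1.77956 − 1)/3 = 0.25985; i = arccos(0.50976) = 59.352°.
sin r = sin 59.352°/1.334 = 0.64492; r = 40.159°.
D_min = 2·59.352° − 4·40.159° + 180° = 138.067°.
Rainbow angle = 180° − D_min = 41.933°.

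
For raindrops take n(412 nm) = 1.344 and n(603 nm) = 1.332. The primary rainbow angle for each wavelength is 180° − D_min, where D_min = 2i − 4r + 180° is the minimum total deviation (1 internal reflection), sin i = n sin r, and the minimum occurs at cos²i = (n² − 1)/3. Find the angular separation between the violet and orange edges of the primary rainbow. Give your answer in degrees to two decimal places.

At 412 nm (n = 1.344): cos²i = 0.26878 → i = 58.772°, r = 39.512°, D_min = 139.495°, rainbow angle = 40.505°.
At 603 nm (n = 1.332): cos²i = 0.25807 → i = 59.469°, r = 40.290°, D_min = 137.776°, rainbow angle = 42.224°.
Angular width = |40.505° − 42.224°| = 1.719°.

1.72°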